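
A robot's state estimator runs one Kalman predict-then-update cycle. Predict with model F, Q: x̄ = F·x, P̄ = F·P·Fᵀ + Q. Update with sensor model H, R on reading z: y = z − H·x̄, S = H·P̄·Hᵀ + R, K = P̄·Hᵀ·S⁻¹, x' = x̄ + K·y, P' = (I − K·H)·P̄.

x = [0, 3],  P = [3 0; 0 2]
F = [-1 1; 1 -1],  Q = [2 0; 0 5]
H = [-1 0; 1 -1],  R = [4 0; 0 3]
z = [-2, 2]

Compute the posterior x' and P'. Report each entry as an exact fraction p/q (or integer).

x̄ = F·x = [3, -3]
P̄ = F·P·Fᵀ + Q = [7 -5; -5 10]
y = z − H·x̄ = [1, -4]
S = H·P̄·Hᵀ + R = [11 -12; -12 30]
K = P̄·Hᵀ·S⁻¹ = [-11/31 8/31; -5/31 -35/62]
x' = x̄ + K·y = [50/31, -28/31]
P' = (I − K·H)·P̄ = [44/31 20/31; 20/31 145/62]

x' = [50/31, -28/31]
P' = [44/31 20/31; 20/31 145/62]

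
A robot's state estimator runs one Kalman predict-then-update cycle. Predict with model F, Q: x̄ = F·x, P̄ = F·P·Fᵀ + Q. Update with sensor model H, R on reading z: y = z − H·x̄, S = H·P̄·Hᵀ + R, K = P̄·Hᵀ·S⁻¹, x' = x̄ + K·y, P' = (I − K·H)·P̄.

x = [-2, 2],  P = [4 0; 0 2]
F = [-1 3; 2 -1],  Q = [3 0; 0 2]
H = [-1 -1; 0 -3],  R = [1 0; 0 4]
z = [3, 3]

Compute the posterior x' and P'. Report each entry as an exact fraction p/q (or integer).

x̄ = F·x = [8, -6]
P̄ = F·P·Fᵀ + Q = [25 -14; -14 20]
y = z − H·x̄ = [5, -15]
S = H·P̄·Hᵀ + R = [18 18; 18 184]
K = P̄·Hᵀ·S⁻¹ = [-695/747 53/166; -2/249 -27/83]
x' = x̄ + K·y = [-2153/1494, -289/249]
P' = (I − K·H)·P̄ = [1013/747 -106/249; -106/249 36/83]

x' = [-2153/1494, -289/249]
P' = [1013/747 -106/249; -106/249 36/83]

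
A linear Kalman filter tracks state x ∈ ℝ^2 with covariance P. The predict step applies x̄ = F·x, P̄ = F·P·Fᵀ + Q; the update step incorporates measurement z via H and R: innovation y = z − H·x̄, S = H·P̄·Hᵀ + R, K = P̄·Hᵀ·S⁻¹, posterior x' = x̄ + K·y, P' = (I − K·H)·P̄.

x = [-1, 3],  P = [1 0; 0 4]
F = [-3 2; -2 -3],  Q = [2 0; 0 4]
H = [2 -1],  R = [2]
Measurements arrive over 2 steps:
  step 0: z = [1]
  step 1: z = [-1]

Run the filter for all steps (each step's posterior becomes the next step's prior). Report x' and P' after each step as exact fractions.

step 0: x' = [153/113, 169/113], P' = [459/113 846/113; 846/113 1772/113]
step 1: x' = [-14923/8063, -2001/733], P' = [34941/8063 6164/733; 6164/733 40228/2199]

step 0: x̄ = F·x = [9, -7]
step 0: P̄ = F·P·Fᵀ + Q = [27 -18; -18 44]
step 0: y = z − H·x̄ = [-24]
step 0: S = H·P̄·Hᵀ + R = [226]
step 0: K = P̄·Hᵀ·S⁻¹ = [36/113; -40/113]
step 0: x' = x̄ + K·y = [153/113, 169/113]
step 0: P' = (I − K·H)·P̄ = [459/113 846/113; 846/113 1772/113]
step 1: x̄ = F·x = [-121/113, -813/113]
step 1: P̄ = F·P·Fᵀ + Q = [1293/113 -3648/113; -3648/113 28388/113]
step 1: y = z − H·x̄ = [-684/113]
step 1: S = H·P̄·Hᵀ + R = [48378/113]
step 1: K = P̄·Hᵀ·S⁻¹ = [1039/8063; -1622/2199]
step 1: x' = x̄ + K·y = [-14923/8063, -2001/733]
step 1: P' = (I − K·H)·P̄ = [34941/8063 6164/733; 6164/733 40228/2199]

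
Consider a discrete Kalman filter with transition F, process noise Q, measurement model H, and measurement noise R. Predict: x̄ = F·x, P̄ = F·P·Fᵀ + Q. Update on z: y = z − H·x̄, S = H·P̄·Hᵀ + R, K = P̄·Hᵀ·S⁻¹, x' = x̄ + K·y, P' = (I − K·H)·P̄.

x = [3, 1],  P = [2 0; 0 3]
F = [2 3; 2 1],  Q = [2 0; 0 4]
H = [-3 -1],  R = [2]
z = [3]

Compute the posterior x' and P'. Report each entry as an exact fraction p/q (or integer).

x̄ = F·x = [9, 7]
P̄ = F·P·Fᵀ + Q = [37 17; 17 15]
y = z − H·x̄ = [37]
S = H·P̄·Hᵀ + R = [452]
K = P̄·Hᵀ·S⁻¹ = [-32/113; -33/226]
x' = x̄ + K·y = [-167/113, 361/226]
P' = (I − K·H)·P̄ = [85/113 -191/113; -191/113 606/113]

x' = [-167/113, 361/226]
P' = [85/113 -191/113; -191/113 606/113]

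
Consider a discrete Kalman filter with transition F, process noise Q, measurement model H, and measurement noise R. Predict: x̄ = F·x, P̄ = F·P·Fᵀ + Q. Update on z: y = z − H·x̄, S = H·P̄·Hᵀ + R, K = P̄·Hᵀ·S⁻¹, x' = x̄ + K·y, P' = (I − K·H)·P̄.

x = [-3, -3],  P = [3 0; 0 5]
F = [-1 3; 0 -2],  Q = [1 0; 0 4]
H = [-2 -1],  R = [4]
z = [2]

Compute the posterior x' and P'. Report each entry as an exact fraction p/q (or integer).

x̄ = F·x = [-6, 6]
P̄ = F·P·Fᵀ + Q = [49 -30; -30 24]
y = z − H·x̄ = [-4]
S = H·P̄·Hᵀ + R = [104]
K = P̄·Hᵀ·S⁻¹ = [-17/26; 9/26]
x' = x̄ + K·y = [-44/13, 60/13]
P' = (I − K·H)·P̄ = [59/13 -84/13; -84/13 150/13]

x' = [-44/13, 60/13]
P' = [59/13 -84/13; -84/13 150/13]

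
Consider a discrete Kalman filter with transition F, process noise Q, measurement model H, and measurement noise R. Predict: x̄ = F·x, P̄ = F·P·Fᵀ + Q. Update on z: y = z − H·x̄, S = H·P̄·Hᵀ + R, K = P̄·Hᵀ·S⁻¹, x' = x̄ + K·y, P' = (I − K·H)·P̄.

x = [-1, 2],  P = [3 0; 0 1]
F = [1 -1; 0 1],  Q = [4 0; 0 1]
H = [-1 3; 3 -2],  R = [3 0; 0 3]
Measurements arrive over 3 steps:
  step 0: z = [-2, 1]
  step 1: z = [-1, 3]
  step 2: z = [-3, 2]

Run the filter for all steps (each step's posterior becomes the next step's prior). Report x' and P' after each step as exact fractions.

step 0: x̄ = F·x = [-3, 2]
step 0: P̄ = F·P·Fᵀ + Q = [8 -1; -1 2]
step 0: y = z − H·x̄ = [-11, 14]
step 0: S = H·P̄·Hᵀ + R = [35 -47; -47 95]
step 0: K = P̄·Hᵀ·S⁻¹ = [59/372 131/372; 28/93 7/93]
step 0: x' = x̄ + K·y = [23/124, -8/31]
step 0: P' = (I − K·H)·P̄ = [73/124 11/31; 11/31 13/31]
step 1: x̄ = F·x = [55/124, -8/31]
step 1: P̄ = F·P·Fᵀ + Q = [533/124 -2/31; -2/31 44/31]
step 1: y = z − H·x̄ = [27/124, 143/124]
step 1: S = H·P̄·Hᵀ + R = [2537/124 -2743/124; -2743/124 5969/124]
step 1: K = P̄·Hᵀ·S⁻¹ = [2971/20482 6907/20482; 2914/10241 694/10241]
step 1: x' = x̄ + K·y = [17697/20482, -1208/10241]
step 1: P' = (I − K·H)·P̄ = [11427/20482 3390/10241; 3390/10241 4044/10241]
step 2: x̄ = F·x = [20113/20482, -1208/10241]
step 2: P̄ = F·P·Fᵀ + Q = [87883/20482 -654/10241; -654/10241 14285/10241]
step 2: y = z − H·x̄ = [-34085/20482, -24207/20482]
step 2: S = H·P̄·Hᵀ + R = [414307/20482 -449457/20482; -449457/20482 982369/20482]
step 2: K = P̄·Hᵀ·S⁻¹ = [1439621/10008337 3371358/10008337; 2833617/10008337 674329/10008337]
step 2: x' = x̄ + K·y = [3447795/10008337, -6693070/10008337]
step 2: P' = (I − K·H)·P̄ = [5568564/10008337 3295809/10008337; 3295809/10008337 3932220/10008337]

step 0: x' = [23/124, -8/31], P' = [73/124 11/31; 11/31 13/31]
step 1: x' = [17697/20482, -1208/10241], P' = [11427/20482 3390/10241; 3390/10241 4044/10241]
step 2: x' = [3447795/10008337, -6693070/10008337], P' = [5568564/10008337 3295809/10008337; 3295809/10008337 3932220/10008337]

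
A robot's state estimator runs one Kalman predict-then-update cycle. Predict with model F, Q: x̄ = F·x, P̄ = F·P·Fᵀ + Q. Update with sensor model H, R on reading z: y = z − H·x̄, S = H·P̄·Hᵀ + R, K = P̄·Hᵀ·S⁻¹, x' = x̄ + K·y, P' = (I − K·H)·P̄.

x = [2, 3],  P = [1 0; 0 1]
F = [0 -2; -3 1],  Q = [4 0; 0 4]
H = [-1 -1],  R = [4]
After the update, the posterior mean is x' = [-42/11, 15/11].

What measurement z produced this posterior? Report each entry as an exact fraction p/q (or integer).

x̄ = F·x = [-6, -3]
P̄ = F·P·Fᵀ + Q = [8 -2; -2 14]
S = H·P̄·Hᵀ + R = [22]
K = P̄·Hᵀ·S⁻¹ = [-3/11; -6/11]
x' − x̄ = [24/11, 48/11] = K·y
y = (KᵀK)⁻¹·Kᵀ·(x' − x̄) = [-8]
z = y + H·x̄ = [-8] + [9] = [1]

z = [1]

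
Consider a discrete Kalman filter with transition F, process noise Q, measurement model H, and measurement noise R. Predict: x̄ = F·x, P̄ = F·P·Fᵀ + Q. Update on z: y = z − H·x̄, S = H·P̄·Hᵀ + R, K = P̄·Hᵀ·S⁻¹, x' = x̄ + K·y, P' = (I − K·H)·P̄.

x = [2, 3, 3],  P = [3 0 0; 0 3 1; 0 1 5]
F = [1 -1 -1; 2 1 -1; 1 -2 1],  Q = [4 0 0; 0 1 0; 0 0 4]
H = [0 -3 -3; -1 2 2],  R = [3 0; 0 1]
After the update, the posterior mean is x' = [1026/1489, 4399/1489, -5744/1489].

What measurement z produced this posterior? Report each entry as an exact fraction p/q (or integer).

x̄ = F·x = [-4, 4, -1]
P̄ = F·P·Fᵀ + Q = [17 8 5; 8 19 -2; 5 -2 20]
S = H·P̄·Hᵀ + R = [318 -171; -171 106]
K = P̄·Hᵀ·S⁻¹ = [-865/1489 -1269/1489; -320/1489 -151/1489; -141/1489 208/1489]
x' − x̄ = [6982/1489, -1557/1489, -4255/1489] = K·y
y = (KᵀK)⁻¹·Kᵀ·(x' − x̄) = [11, -13]
z = y + H·x̄ = [11, -13] + [-9, 10] = [2, -3]

z = [2, -3]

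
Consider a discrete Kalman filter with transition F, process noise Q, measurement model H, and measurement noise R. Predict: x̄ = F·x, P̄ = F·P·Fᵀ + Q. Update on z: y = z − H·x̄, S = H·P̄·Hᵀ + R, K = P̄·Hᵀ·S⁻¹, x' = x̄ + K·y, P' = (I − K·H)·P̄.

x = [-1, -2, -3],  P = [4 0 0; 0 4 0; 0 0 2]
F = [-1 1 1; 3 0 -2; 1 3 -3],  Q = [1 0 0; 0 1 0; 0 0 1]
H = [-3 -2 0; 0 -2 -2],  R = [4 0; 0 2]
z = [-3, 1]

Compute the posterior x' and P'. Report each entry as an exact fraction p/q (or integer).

x' = [4715/9323, -690/9323, -2607/9323]
P' = [61200/9323 -85814/9323 84444/9323; -85814/9323 127845/9323 -125598/9323; 84444/9323 -125598/9323 127967/9323]

x̄ = F·x = [-4, 3, 2]
P̄ = F·P·Fᵀ + Q = [11 -16 2; -16 45 24; 2 24 59]
y = z − H·x̄ = [-9, 11]
S = H·P̄·Hᵀ + R = [91 192; 192 610]
K = P̄·Hᵀ·S⁻¹ = [-2993/9323 1370/9323; 438/9323 -2247/9323; -534/9323 -2369/9323]
x' = x̄ + K·y = [4715/9323, -690/9323, -2607/9323]
P' = (I − K·H)·P̄ = [61200/9323 -85814/9323 84444/9323; -85814/9323 127845/9323 -125598/9323; 84444/9323 -125598/9323 127967/9323]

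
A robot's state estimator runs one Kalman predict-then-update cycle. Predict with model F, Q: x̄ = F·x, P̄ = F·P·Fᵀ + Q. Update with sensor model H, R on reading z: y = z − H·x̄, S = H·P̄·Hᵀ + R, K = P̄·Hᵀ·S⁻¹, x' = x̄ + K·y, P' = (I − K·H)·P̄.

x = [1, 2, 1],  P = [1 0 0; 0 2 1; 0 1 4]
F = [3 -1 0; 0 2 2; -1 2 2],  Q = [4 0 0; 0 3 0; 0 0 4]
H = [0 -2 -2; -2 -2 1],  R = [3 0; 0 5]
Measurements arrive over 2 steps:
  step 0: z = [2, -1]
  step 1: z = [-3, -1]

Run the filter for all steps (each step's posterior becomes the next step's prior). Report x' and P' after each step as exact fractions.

step 0: x' = [17371/25447, -8862/25447, -15169/25447], P' = [159447/50894 -40329/25447 73233/50894; -40329/25447 33883/25447 -24997/25447; 73233/50894 -24997/25447 70163/50894]
step 1: x' = [157190945/1038976103, 665527232/1038976103, 687256921/1038976103], P' = [3636575798/1038976103 -1815990558/1038976103 1651967535/1038976103; -1815990558/1038976103 1448264577/1038976103 -1094229012/1038976103; 1651967535/1038976103 -1094229012/1038976103 1492364421/1038976103]

step 0: x̄ = F·x = [1, 6, 5]
step 0: P̄ = F·P·Fᵀ + Q = [15 -6 -9; -6 35 32; -9 32 37]
step 0: y = z − H·x̄ = [24, 8]
step 0: S = H·P̄·Hᵀ + R = [547 70; 70 102]
step 0: K = P̄·Hᵀ·S⁻¹ = [2475/25447 -16869/50894; -5924/25447 -2421/25447; -6723/25447 4737/50894]
step 0: x' = x̄ + K·y = [17371/25447, -8862/25447, -15169/25447]
step 0: P' = (I − K·H)·P̄ = [159447/50894 -40329/25447 73233/50894; -40329/25447 33883/25447 -24997/25447; 73233/50894 -24997/25447 70163/50894]
step 1: x̄ = F·x = [60975/25447, -48062/25447, -65433/25447]
step 1: P̄ = F·P·Fᵀ + Q = [2190313/50894 -40047/25447 -639093/50894; -40047/25447 152223/25447 83307/25447; -639093/50894 83307/25447 544487/50894]
step 1: y = z − H·x̄ = [-303331/25447, 65812/25447]
step 1: S = H·P̄·Hᵀ + R = [2440663/25447 -1207355/25447; -1207355/25447 12027157/50894]
step 1: K = P̄·Hᵀ·S⁻¹ = [109348682/1038976103 -397840589/1038976103; -236023710/1038976103 -71755410/1038976103; -265423606/1038976103 75377475/1038976103]
step 1: x' = x̄ + K·y = [157190945/1038976103, 665527232/1038976103, 687256921/1038976103]
step 1: P' = (I − K·H)·P̄ = [3636575798/1038976103 -1815990558/1038976103 1651967535/1038976103; -1815990558/1038976103 1448264577/1038976103 -1094229012/1038976103; 1651967535/1038976103 -1094229012/1038976103 1492364421/1038976103]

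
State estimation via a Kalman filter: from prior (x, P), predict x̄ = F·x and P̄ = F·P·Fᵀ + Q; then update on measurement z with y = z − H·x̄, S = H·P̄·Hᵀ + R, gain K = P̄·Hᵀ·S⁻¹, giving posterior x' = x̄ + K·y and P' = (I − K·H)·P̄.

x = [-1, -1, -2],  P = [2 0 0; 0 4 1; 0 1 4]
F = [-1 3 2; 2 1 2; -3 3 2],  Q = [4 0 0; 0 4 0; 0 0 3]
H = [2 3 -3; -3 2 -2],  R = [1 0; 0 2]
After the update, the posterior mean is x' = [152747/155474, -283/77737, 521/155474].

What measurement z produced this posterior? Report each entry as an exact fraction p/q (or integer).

z = [2, -3]

x̄ = F·x = [-6, -7, -4]
P̄ = F·P·Fᵀ + Q = [70 32 70; 32 36 24; 70 24 85]
S = H·P̄·Hᵀ + R = [482 208; 208 1380]
K = P̄·Hᵀ·S⁻¹ = [11921/77737 -35815/155474; 19122/77737 -6938/77737; 2429/155474 -18885/77737]
x' − x̄ = [1085591/155474, 543876/77737, 622417/155474] = K·y
y = (KᵀK)⁻¹·Kᵀ·(x' − x̄) = [23, -15]
z = y + H·x̄ = [23, -15] + [-21, 12] = [2, -3]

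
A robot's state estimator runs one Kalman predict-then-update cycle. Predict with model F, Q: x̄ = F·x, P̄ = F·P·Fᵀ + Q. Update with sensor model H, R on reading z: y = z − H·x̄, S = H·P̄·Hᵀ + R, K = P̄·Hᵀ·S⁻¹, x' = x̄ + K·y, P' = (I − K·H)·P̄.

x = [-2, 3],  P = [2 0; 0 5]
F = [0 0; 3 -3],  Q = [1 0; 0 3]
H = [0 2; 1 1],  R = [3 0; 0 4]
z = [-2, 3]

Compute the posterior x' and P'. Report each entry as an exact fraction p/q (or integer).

x' = [370/511, -317/511]
P' = [422/511 -66/511; -66/511 330/511]

x̄ = F·x = [0, -15]
P̄ = F·P·Fᵀ + Q = [1 0; 0 66]
y = z − H·x̄ = [28, 18]
S = H·P̄·Hᵀ + R = [267 132; 132 71]
K = P̄·Hᵀ·S⁻¹ = [-44/511 89/511; 220/511 66/511]
x' = x̄ + K·y = [370/511, -317/511]
P' = (I − K·H)·P̄ = [422/511 -66/511; -66/511 330/511]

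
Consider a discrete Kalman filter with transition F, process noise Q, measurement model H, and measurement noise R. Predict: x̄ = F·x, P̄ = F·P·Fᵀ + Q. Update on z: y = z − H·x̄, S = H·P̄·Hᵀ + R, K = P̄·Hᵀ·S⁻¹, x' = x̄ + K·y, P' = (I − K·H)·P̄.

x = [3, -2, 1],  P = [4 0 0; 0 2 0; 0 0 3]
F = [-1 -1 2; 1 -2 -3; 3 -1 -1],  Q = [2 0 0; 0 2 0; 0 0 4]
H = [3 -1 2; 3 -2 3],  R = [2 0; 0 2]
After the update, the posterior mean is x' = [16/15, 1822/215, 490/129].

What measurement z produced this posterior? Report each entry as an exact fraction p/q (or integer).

z = [3, -3]

x̄ = F·x = [1, 4, 10]
P̄ = F·P·Fᵀ + Q = [20 -18 -16; -18 41 25; -16 25 45]
S = H·P̄·Hᵀ + R = [219 279; 279 379]
K = P̄·Hᵀ·S⁻¹ = [47/60 -9/20; -3/430 -67/430; -97/129 28/43]
x' − x̄ = [1/15, 962/215, -800/129] = K·y
y = (KᵀK)⁻¹·Kᵀ·(x' − x̄) = [-16, -28]
z = y + H·x̄ = [-16, -28] + [19, 25] = [3, -3]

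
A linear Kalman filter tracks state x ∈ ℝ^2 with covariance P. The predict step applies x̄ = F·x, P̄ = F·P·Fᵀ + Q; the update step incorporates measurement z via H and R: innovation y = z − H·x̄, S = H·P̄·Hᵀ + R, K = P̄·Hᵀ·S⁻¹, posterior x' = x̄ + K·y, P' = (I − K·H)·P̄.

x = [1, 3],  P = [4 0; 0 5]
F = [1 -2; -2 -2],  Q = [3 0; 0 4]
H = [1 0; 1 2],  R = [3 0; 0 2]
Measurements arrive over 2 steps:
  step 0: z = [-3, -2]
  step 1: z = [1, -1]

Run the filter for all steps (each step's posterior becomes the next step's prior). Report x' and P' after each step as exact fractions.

step 0: x̄ = F·x = [-5, -8]
step 0: P̄ = F·P·Fᵀ + Q = [27 12; 12 40]
step 0: y = z − H·x̄ = [2, 19]
step 0: S = H·P̄·Hᵀ + R = [30 51; 51 237]
step 0: K = P̄·Hᵀ·S⁻¹ = [422/501 17/501; -616/1503 716/1503]
step 0: x' = x̄ + K·y = [-446/167, 116/501]
step 0: P' = (I − K·H)·P̄ = [422/167 -616/501; -616/501 1640/1503]
step 1: x̄ = F·x = [-1570/501, 2444/501]
step 1: P̄ = F·P·Fᵀ + Q = [22259/1503 -4732/1503; -4732/1503 12980/1503]
step 1: y = z − H·x̄ = [2071/501, -1273/167]
step 1: S = H·P̄·Hᵀ + R = [26768/1503 4265/501; 4265/501 6473/167]
step 1: K = P̄·Hᵀ·S⁻¹ = [251282/309539 12795/309539; -121376/309539 418348/928617]
step 1: x' = x̄ + K·y = [-28813/309539, -164152/928617]
step 1: P' = (I − K·H)·P̄ = [753846/309539 -364128/309539; -364128/309539 964540/928617]

step 0: x' = [-446/167, 116/501], P' = [422/167 -616/501; -616/501 1640/1503]
step 1: x' = [-28813/309539, -164152/928617], P' = [753846/309539 -364128/309539; -364128/309539 964540/928617]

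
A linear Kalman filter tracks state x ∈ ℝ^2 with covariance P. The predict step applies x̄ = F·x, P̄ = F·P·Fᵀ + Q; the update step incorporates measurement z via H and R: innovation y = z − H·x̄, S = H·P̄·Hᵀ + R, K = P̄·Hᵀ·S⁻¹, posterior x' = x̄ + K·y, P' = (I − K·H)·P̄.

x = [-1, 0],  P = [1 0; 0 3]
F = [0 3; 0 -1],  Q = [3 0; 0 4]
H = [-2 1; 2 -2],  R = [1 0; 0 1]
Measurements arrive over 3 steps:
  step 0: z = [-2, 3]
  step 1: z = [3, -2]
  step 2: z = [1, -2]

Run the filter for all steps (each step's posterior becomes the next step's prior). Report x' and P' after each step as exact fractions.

step 0: x' = [7/10, -331/450], P' = [3/4 17/20; 17/20 1039/900]
step 1: x' = [-582687/363191, -172755/363191], P' = [268656/363191 304809/363191; 304809/363191 415207/363191]
step 2: x' = [-21480348/72733723, 45449778/72733723], P' = [107583261/145467446 122062569/145467446; 122062569/145467446 166278891/145467446]

step 0: x̄ = F·x = [0, 0]
step 0: P̄ = F·P·Fᵀ + Q = [30 -9; -9 7]
step 0: y = z − H·x̄ = [-2, 3]
step 0: S = H·P̄·Hᵀ + R = [164 -188; -188 221]
step 0: K = P̄·Hᵀ·S⁻¹ = [-13/20 -1/5; -491/900 -137/225]
step 0: x' = x̄ + K·y = [7/10, -331/450]
step 0: P' = (I − K·H)·P̄ = [3/4 17/20; 17/20 1039/900]
step 1: x̄ = F·x = [-331/150, 331/450]
step 1: P̄ = F·P·Fᵀ + Q = [1339/100 -1039/300; -1039/300 4639/900]
step 1: y = z − H·x̄ = [-967/450, 874/225]
step 1: S = H·P̄·Hᵀ + R = [66211/900 -19046/225; -19046/225 23149/225]
step 1: K = P̄·Hᵀ·S⁻¹ = [-232503/363191 -72306/363191; -194411/363191 -220796/363191]
step 1: x' = x̄ + K·y = [-582687/363191, -172755/363191]
step 1: P' = (I − K·H)·P̄ = [268656/363191 304809/363191; 304809/363191 415207/363191]
step 2: x̄ = F·x = [-518265/363191, 172755/363191]
step 2: P̄ = F·P·Fᵀ + Q = [4826436/363191 -1245621/363191; -1245621/363191 1867971/363191]
step 2: y = z − H·x̄ = [-846094/363191, 655658/363191]
step 2: S = H·P̄·Hᵀ + R = [26519390/363191 -30515412/363191; -30515412/363191 37105787/363191]
step 2: K = P̄·Hᵀ·S⁻¹ = [-93103953/145467446 -14479308/72733723; -77846247/145467446 -44216322/72733723]
step 2: x' = x̄ + K·y = [-21480348/72733723, 45449778/72733723]
step 2: P' = (I − K·H)·P̄ = [107583261/145467446 122062569/145467446; 122062569/145467446 166278891/145467446]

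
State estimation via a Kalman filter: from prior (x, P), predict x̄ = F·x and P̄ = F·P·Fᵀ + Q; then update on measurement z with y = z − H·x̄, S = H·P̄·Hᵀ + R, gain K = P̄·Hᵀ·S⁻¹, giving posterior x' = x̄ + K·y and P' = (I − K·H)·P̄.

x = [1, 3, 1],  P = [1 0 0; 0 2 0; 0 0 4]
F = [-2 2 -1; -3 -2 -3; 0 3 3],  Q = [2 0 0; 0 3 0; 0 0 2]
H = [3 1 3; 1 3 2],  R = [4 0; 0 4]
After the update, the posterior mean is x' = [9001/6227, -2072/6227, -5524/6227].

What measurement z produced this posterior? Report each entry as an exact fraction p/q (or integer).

x̄ = F·x = [3, -12, 12]
P̄ = F·P·Fᵀ + Q = [18 10 0; 10 56 -48; 0 -48 56]
S = H·P̄·Hᵀ + R = [498 130; 130 234]
K = P̄·Hᵀ·S⁻¹ = [42/479 974/6227; -233/958 6047/12454; 155/479 -1971/6227]
x' − x̄ = [-9680/6227, 72652/6227, -80248/6227] = K·y
y = (KᵀK)⁻¹·Kᵀ·(x' − x̄) = [-32, 8]
z = y + H·x̄ = [-32, 8] + [33, -9] = [1, -1]

z = [1, -1]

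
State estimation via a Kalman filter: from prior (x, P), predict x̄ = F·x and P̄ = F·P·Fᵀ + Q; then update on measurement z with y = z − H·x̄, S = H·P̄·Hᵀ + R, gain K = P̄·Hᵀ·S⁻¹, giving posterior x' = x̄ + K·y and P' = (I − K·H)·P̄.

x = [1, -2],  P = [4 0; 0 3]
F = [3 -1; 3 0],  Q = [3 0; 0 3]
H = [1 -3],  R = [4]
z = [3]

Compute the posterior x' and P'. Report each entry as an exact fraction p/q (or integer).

x̄ = F·x = [5, 3]
P̄ = F·P·Fᵀ + Q = [42 36; 36 39]
y = z − H·x̄ = [7]
S = H·P̄·Hᵀ + R = [181]
K = P̄·Hᵀ·S⁻¹ = [-66/181; -81/181]
x' = x̄ + K·y = [443/181, -24/181]
P' = (I − K·H)·P̄ = [3246/181 1170/181; 1170/181 498/181]

x' = [443/181, -24/181]
P' = [3246/181 1170/181; 1170/181 498/181]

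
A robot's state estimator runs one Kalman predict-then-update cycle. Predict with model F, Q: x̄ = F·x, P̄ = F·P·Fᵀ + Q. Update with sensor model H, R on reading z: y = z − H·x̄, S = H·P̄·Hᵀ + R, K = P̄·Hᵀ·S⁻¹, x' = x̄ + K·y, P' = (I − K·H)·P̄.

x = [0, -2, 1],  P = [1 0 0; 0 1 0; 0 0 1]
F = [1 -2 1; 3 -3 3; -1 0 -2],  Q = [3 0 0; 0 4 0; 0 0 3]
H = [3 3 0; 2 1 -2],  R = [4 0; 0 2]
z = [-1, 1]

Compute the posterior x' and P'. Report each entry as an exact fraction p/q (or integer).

x̄ = F·x = [5, 9, -2]
P̄ = F·P·Fᵀ + Q = [9 12 -3; 12 31 -9; -3 -9 8]
y = z − H·x̄ = [-43, -22]
S = H·P̄·Hᵀ + R = [580 327; 327 209]
K = P̄·Hᵀ·S⁻¹ = [45/461 9/461; 3090/14291 157/14291; 2613/14291 -6208/14291]
x' = x̄ + K·y = [172/461, -7705/14291, -4365/14291]
P' = (I − K·H)·P̄ = [990/461 -930/461 516/461; -930/461 32950/14291 -12512/14291; 516/461 -12512/14291 15948/14291]

x' = [172/461, -7705/14291, -4365/14291]
P' = [990/461 -930/461 516/461; -930/461 32950/14291 -12512/14291; 516/461 -12512/14291 15948/14291]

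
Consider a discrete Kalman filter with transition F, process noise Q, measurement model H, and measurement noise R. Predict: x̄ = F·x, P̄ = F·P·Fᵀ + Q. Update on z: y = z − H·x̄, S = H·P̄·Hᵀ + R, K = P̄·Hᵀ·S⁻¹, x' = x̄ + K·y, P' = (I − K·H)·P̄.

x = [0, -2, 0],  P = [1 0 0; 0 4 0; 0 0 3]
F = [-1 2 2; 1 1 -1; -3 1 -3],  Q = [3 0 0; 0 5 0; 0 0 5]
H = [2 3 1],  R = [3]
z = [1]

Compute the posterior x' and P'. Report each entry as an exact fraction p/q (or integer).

x̄ = F·x = [-4, -2, -2]
P̄ = F·P·Fᵀ + Q = [32 1 -7; 1 13 10; -7 10 45]
y = z − H·x̄ = [17]
S = H·P̄·Hᵀ + R = [337]
K = P̄·Hᵀ·S⁻¹ = [60/337; 51/337; 61/337]
x' = x̄ + K·y = [-328/337, 193/337, 363/337]
P' = (I − K·H)·P̄ = [7184/337 -2723/337 -6019/337; -2723/337 1780/337 259/337; -6019/337 259/337 11444/337]

x' = [-328/337, 193/337, 363/337]
P' = [7184/337 -2723/337 -6019/337; -2723/337 1780/337 259/337; -6019/337 259/337 11444/337]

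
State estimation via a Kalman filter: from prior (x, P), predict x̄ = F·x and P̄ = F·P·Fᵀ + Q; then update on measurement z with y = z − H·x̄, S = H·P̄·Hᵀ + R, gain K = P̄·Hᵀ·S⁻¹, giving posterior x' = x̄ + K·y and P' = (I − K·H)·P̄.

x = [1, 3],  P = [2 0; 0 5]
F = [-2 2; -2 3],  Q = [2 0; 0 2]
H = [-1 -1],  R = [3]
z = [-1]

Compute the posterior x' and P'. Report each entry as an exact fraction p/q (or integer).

x' = [-6/41, 109/82]
P' = [74/41 -23/41; -23/41 371/164]

x̄ = F·x = [4, 7]
P̄ = F·P·Fᵀ + Q = [30 38; 38 55]
y = z − H·x̄ = [10]
S = H·P̄·Hᵀ + R = [164]
K = P̄·Hᵀ·S⁻¹ = [-17/41; -93/164]
x' = x̄ + K·y = [-6/41, 109/82]
P' = (I − K·H)·P̄ = [74/41 -23/41; -23/41 371/164]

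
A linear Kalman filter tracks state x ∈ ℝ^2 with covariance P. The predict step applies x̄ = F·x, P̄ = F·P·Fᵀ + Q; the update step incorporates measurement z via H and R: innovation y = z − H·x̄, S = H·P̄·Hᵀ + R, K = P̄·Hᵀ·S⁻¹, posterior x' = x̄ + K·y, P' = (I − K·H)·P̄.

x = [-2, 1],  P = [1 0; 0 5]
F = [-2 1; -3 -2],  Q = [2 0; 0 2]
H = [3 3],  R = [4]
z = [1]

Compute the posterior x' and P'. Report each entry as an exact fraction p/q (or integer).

x' = [502/155, -433/155]
P' = [2969/310 -2941/310; -2941/310 3049/310]

x̄ = F·x = [5, 4]
P̄ = F·P·Fᵀ + Q = [11 -4; -4 31]
y = z − H·x̄ = [-26]
S = H·P̄·Hᵀ + R = [310]
K = P̄·Hᵀ·S⁻¹ = [21/310; 81/310]
x' = x̄ + K·y = [502/155, -433/155]
P' = (I − K·H)·P̄ = [2969/310 -2941/310; -2941/310 3049/310]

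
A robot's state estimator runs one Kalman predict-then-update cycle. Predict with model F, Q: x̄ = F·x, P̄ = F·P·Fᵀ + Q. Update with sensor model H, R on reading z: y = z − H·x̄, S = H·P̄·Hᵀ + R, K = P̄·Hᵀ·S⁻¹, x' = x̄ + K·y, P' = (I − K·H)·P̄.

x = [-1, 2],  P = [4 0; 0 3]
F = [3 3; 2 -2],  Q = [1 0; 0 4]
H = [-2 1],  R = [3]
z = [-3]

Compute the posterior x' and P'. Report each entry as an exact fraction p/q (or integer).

x' = [-99/89, -474/89]
P' = [2204/267 4042/267; 4042/267 8144/267]

x̄ = F·x = [3, -6]
P̄ = F·P·Fᵀ + Q = [64 6; 6 32]
y = z − H·x̄ = [9]
S = H·P̄·Hᵀ + R = [267]
K = P̄·Hᵀ·S⁻¹ = [-122/267; 20/267]
x' = x̄ + K·y = [-99/89, -474/89]
P' = (I − K·H)·P̄ = [2204/267 4042/267; 4042/267 8144/267]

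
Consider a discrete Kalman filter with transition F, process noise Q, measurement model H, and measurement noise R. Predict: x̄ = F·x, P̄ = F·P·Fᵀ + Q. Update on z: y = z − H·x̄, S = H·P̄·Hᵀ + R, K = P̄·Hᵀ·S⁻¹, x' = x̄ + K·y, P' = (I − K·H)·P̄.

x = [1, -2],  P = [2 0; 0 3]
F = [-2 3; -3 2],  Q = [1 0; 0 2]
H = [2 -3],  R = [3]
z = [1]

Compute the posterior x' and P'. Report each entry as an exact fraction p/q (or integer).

x' = [-176/25, -127/25]
P' = [792/25 534/25; 534/25 368/25]

x̄ = F·x = [-8, -7]
P̄ = F·P·Fᵀ + Q = [36 30; 30 32]
y = z − H·x̄ = [-4]
S = H·P̄·Hᵀ + R = [75]
K = P̄·Hᵀ·S⁻¹ = [-6/25; -12/25]
x' = x̄ + K·y = [-176/25, -127/25]
P' = (I − K·H)·P̄ = [792/25 534/25; 534/25 368/25]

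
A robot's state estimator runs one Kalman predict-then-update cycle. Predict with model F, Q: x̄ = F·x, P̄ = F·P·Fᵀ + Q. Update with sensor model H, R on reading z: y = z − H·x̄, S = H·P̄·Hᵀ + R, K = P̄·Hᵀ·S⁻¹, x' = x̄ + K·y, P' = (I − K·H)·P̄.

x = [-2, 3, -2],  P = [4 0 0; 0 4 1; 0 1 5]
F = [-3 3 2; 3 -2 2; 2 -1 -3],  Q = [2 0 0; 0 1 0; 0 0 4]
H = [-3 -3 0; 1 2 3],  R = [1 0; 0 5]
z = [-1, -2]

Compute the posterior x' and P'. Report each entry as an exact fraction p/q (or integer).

x' = [142195/23793, -403730/71379, 71639/71379]
P' = [517926/39655 -1548451/118965 449728/118965; -1548451/118965 4668971/356895 -1370408/356895; 449728/118965 -1370408/356895 595229/356895]

x̄ = F·x = [11, -16, -1]
P̄ = F·P·Fᵀ + Q = [106 -38 -77; -38 65 6; -77 6 75]
y = z − H·x̄ = [-16, 22]
S = H·P̄·Hᵀ + R = [856 273; 273 504]
K = P̄·Hᵀ·S⁻¹ = [-761/5665 -38788/118965; -3374/16995 116273/356895; 3032/16995 78811/356895]
x' = x̄ + K·y = [142195/23793, -403730/71379, 71639/71379]
P' = (I − K·H)·P̄ = [517926/39655 -1548451/118965 449728/118965; -1548451/118965 4668971/356895 -1370408/356895; 449728/118965 -1370408/356895 595229/356895]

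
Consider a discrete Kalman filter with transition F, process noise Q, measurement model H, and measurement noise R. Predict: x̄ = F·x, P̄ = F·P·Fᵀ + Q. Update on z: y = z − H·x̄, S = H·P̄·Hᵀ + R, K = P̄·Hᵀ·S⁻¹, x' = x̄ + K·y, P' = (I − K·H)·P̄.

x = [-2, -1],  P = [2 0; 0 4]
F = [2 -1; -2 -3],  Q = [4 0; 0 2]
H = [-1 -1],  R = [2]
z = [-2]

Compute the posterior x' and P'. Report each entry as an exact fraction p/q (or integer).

x' = [-32/9, 101/18]
P' = [94/9 -89/9; -89/9 203/18]

x̄ = F·x = [-3, 7]
P̄ = F·P·Fᵀ + Q = [16 4; 4 46]
y = z − H·x̄ = [2]
S = H·P̄·Hᵀ + R = [72]
K = P̄·Hᵀ·S⁻¹ = [-5/18; -25/36]
x' = x̄ + K·y = [-32/9, 101/18]
P' = (I − K·H)·P̄ = [94/9 -89/9; -89/9 203/18]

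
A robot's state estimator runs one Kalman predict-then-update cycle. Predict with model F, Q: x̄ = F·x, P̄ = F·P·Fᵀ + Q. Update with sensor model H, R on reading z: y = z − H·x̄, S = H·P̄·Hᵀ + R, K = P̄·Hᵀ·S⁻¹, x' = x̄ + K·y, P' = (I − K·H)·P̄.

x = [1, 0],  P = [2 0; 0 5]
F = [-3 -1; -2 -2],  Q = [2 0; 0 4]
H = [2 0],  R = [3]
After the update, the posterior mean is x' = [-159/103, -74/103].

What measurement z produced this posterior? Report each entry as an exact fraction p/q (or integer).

x̄ = F·x = [-3, -2]
P̄ = F·P·Fᵀ + Q = [25 22; 22 32]
S = H·P̄·Hᵀ + R = [103]
K = P̄·Hᵀ·S⁻¹ = [50/103; 44/103]
x' − x̄ = [150/103, 132/103] = K·y
y = (KᵀK)⁻¹·Kᵀ·(x' − x̄) = [3]
z = y + H·x̄ = [3] + [-6] = [-3]

z = [-3]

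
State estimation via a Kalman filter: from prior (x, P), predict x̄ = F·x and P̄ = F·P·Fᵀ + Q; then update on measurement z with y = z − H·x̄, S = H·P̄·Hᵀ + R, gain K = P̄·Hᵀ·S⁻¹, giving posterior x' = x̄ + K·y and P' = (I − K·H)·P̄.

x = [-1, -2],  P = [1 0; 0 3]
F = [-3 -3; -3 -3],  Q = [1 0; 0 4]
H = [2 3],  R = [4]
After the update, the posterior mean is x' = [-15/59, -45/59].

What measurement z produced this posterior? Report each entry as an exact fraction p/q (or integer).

x̄ = F·x = [9, 9]
P̄ = F·P·Fᵀ + Q = [37 36; 36 40]
S = H·P̄·Hᵀ + R = [944]
K = P̄·Hᵀ·S⁻¹ = [91/472; 12/59]
x' − x̄ = [-546/59, -576/59] = K·y
y = (KᵀK)⁻¹·Kᵀ·(x' − x̄) = [-48]
z = y + H·x̄ = [-48] + [45] = [-3]

z = [-3]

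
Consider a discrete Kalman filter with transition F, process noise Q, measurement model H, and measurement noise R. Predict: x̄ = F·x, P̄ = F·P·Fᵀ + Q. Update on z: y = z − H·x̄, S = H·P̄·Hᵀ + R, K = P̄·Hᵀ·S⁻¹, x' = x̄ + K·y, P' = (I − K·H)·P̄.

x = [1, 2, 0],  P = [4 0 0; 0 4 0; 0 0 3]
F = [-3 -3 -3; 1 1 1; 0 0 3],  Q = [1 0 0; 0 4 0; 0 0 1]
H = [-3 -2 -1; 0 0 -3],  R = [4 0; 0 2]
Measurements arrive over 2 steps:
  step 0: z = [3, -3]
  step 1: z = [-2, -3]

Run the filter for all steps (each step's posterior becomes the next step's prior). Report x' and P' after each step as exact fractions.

step 0: x̄ = F·x = [-9, 3, 0]
step 0: P̄ = F·P·Fᵀ + Q = [100 -33 -27; -33 15 9; -27 9 28]
step 0: y = z − H·x̄ = [-18, -3]
step 0: S = H·P̄·Hᵀ + R = [470 -105; -105 254]
step 0: K = P̄·Hᵀ·S⁻¹ = [-44073/108355 3267/21671; 2481/21671 -1278/21671; 14/21671 -7161/21671]
step 0: x' = x̄ + K·y = [-230886/108355, 24189/21671, 21231/21671]
step 0: P' = (I − K·H)·P̄ = [389254/108355 -98058/21671 -2178/21671; -98058/21671 141699/21671 852/21671; -2178/21671 852/21671 4774/21671]
step 1: x̄ = F·x = [11358/108355, -3786/108355, 63693/21671]
step 1: P̄ = F·P·Fᵀ + Q = [1258366/108355 -383337/108355 -31032/21671; -383337/108355 561199/108355 10344/21671; -31032/21671 10344/21671 64637/21671]
step 1: y = z − H·x̄ = [128257/108355, 126066/21671]
step 1: S = H·P̄·Hᵀ + R = [9002571/108355 -23313/21671; -23313/21671 625075/21671]
step 1: K = P̄·Hᵀ·S⁻¹ = [-1363306/4325723 2967042/21628615; -172451/51908676 -4305751/86514460; 7771/25954338 -13418791/43257230]
step 1: x' = x̄ + K·y = [11458684/21628615, -85232371/259543380, 147274469/129771690]
step 1: P' = (I − K·H)·P̄ = [58938262/21628615 -73785319/21628615 -1978028/21628615; -73785319/21628615 1325554501/259543380 4305751/129771690; -1978028/21628615 4305751/129771690 13418791/64885845]

step 0: x' = [-230886/108355, 24189/21671, 21231/21671], P' = [389254/108355 -98058/21671 -2178/21671; -98058/21671 141699/21671 852/21671; -2178/21671 852/21671 4774/21671]
step 1: x' = [11458684/21628615, -85232371/259543380, 147274469/129771690], P' = [58938262/21628615 -73785319/21628615 -1978028/21628615; -73785319/21628615 1325554501/259543380 4305751/129771690; -1978028/21628615 4305751/129771690 13418791/64885845]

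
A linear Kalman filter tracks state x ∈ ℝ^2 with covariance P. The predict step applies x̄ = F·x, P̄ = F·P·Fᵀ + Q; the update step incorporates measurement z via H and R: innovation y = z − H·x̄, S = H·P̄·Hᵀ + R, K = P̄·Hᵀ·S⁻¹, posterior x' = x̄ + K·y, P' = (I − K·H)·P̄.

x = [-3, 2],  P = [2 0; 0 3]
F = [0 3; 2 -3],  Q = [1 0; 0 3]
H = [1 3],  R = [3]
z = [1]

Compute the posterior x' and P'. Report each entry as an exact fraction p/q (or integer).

x' = [-377/211, 165/211]
P' = [3099/211 -1086/211; -1086/211 449/211]

x̄ = F·x = [6, -12]
P̄ = F·P·Fᵀ + Q = [28 -27; -27 38]
y = z − H·x̄ = [31]
S = H·P̄·Hᵀ + R = [211]
K = P̄·Hᵀ·S⁻¹ = [-53/211; 87/211]
x' = x̄ + K·y = [-377/211, 165/211]
P' = (I − K·H)·P̄ = [3099/211 -1086/211; -1086/211 449/211]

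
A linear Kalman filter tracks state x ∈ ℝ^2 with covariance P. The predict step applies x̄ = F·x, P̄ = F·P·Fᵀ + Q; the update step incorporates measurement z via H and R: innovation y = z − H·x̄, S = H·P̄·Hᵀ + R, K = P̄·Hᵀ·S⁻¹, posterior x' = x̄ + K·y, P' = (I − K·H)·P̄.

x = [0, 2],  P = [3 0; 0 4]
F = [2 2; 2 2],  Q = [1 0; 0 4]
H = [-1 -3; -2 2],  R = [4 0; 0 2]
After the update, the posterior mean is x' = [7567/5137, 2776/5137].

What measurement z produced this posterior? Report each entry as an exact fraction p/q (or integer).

x̄ = F·x = [4, 4]
P̄ = F·P·Fᵀ + Q = [29 28; 28 32]
S = H·P̄·Hᵀ + R = [489 -22; -22 22]
K = P̄·Hᵀ·S⁻¹ = [-115/467 -1732/5137; -116/467 592/5137]
x' − x̄ = [-12981/5137, -17772/5137] = K·y
y = (KᵀK)⁻¹·Kᵀ·(x' − x̄) = [13, -2]
z = y + H·x̄ = [13, -2] + [-16, 0] = [-3, -2]

z = [-3, -2]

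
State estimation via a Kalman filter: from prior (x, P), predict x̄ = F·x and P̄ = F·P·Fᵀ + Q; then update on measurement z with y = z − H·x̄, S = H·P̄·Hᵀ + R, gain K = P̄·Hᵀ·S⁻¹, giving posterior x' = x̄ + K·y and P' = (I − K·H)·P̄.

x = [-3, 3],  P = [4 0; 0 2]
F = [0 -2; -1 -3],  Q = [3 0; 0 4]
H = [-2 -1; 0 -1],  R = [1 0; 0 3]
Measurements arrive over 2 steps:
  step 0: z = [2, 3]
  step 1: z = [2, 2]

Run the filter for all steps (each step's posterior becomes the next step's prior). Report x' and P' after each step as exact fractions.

step 0: x' = [-346/951, -508/317], P' = [601/951 -272/317; -272/317 594/317]
step 1: x' = [-306672/600961, -580118/600961], P' = [337371/600961 -433962/600961; -433962/600961 968925/600961]

step 0: x̄ = F·x = [-6, -6]
step 0: P̄ = F·P·Fᵀ + Q = [11 12; 12 26]
step 0: y = z − H·x̄ = [-16, -3]
step 0: S = H·P̄·Hᵀ + R = [119 50; 50 29]
step 0: K = P̄·Hᵀ·S⁻¹ = [-386/951 272/951; -50/317 -198/317]
step 0: x' = x̄ + K·y = [-346/951, -508/317]
step 0: P' = (I − K·H)·P̄ = [601/951 -272/317; -272/317 594/317]
step 1: x̄ = F·x = [1016/317, 4918/951]
step 1: P̄ = F·P·Fᵀ + Q = [3327/317 3020/317; 3020/317 15547/951]
step 1: y = z − H·x̄ = [12916/951, 6820/951]
step 1: S = H·P̄·Hᵀ + R = [92662/951 33667/951; 33667/951 18400/951]
step 1: K = P̄·Hᵀ·S⁻¹ = [-240780/600961 144654/600961; -101001/600961 -322975/600961]
step 1: x' = x̄ + K·y = [-306672/600961, -580118/600961]
step 1: P' = (I − K·H)·P̄ = [337371/600961 -433962/600961; -433962/600961 968925/600961]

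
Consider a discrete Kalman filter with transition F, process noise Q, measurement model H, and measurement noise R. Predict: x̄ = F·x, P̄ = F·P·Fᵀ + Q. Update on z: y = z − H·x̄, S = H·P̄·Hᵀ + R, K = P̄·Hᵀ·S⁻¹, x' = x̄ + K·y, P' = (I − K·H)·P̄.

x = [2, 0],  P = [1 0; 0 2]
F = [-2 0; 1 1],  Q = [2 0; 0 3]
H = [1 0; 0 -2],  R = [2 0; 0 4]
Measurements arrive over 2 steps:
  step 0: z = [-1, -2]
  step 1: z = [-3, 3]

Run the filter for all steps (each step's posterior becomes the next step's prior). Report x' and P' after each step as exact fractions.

step 0: x̄ = F·x = [-4, 2]
step 0: P̄ = F·P·Fᵀ + Q = [6 -2; -2 6]
step 0: y = z − H·x̄ = [3, 2]
step 0: S = H·P̄·Hᵀ + R = [8 4; 4 28]
step 0: K = P̄·Hᵀ·S⁻¹ = [19/26 1/26; -1/26 -11/26]
step 0: x' = x̄ + K·y = [-45/26, 27/26]
step 0: P' = (I − K·H)·P̄ = [19/13 -1/13; -1/13 11/13]
step 1: x̄ = F·x = [45/13, -9/13]
step 1: P̄ = F·P·Fᵀ + Q = [102/13 -36/13; -36/13 67/13]
step 1: y = z − H·x̄ = [-84/13, 21/13]
step 1: S = H·P̄·Hᵀ + R = [128/13 72/13; 72/13 320/13]
step 1: K = P̄·Hᵀ·S⁻¹ = [33/43 9/172; -9/172 -35/86]
step 1: x' = x̄ + K·y = [-243/172, -87/86]
step 1: P' = (I − K·H)·P̄ = [66/43 -9/86; -9/86 35/43]

step 0: x' = [-45/26, 27/26], P' = [19/13 -1/13; -1/13 11/13]
step 1: x' = [-243/172, -87/86], P' = [66/43 -9/86; -9/86 35/43]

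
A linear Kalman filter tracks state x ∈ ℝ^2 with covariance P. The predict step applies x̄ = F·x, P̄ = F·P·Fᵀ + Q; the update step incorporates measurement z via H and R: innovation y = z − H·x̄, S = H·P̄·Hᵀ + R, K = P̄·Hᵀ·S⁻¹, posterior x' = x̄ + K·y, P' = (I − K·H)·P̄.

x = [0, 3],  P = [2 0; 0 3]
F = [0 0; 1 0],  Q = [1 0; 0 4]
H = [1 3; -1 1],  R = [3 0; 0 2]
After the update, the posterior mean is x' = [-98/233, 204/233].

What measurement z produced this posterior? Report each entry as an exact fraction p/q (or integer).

x̄ = F·x = [0, 0]
P̄ = F·P·Fᵀ + Q = [1 0; 0 6]
S = H·P̄·Hᵀ + R = [58 17; 17 9]
K = P̄·Hᵀ·S⁻¹ = [26/233 -75/233; 60/233 42/233]
x' − x̄ = [-98/233, 204/233] = K·y
y = (KᵀK)⁻¹·Kᵀ·(x' − x̄) = [2, 2]
z = y + H·x̄ = [2, 2] + [0, 0] = [2, 2]

z = [2, 2]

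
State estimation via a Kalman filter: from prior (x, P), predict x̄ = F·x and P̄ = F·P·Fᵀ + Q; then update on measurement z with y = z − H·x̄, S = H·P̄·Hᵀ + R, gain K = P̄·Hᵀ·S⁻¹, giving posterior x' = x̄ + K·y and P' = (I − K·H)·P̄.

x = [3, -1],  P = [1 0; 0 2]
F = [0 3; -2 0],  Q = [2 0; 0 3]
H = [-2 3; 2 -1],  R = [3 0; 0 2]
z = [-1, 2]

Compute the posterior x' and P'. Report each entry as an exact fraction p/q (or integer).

x̄ = F·x = [-3, -6]
P̄ = F·P·Fᵀ + Q = [20 0; 0 7]
y = z − H·x̄ = [11, 2]
S = H·P̄·Hᵀ + R = [146 -101; -101 89]
K = P̄·Hᵀ·S⁻¹ = [160/931 600/931; 166/399 157/399]
x' = x̄ + K·y = [167/931, -254/399]
P' = (I − K·H)·P̄ = [1020/931 120/133; 120/133 58/57]

x' = [167/931, -254/399]
P' = [1020/931 120/133; 120/133 58/57]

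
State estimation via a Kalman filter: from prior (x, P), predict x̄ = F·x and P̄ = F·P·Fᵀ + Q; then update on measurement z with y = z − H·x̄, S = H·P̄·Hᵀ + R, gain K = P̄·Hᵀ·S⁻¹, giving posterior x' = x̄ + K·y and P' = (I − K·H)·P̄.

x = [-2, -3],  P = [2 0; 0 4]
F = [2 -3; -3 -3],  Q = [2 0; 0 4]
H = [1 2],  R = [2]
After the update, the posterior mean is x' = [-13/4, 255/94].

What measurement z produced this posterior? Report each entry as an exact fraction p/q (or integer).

z = [2]

x̄ = F·x = [5, 15]
P̄ = F·P·Fᵀ + Q = [46 24; 24 58]
S = H·P̄·Hᵀ + R = [376]
K = P̄·Hᵀ·S⁻¹ = [1/4; 35/94]
x' − x̄ = [-33/4, -1155/94] = K·y
y = (KᵀK)⁻¹·Kᵀ·(x' − x̄) = [-33]
z = y + H·x̄ = [-33] + [35] = [2]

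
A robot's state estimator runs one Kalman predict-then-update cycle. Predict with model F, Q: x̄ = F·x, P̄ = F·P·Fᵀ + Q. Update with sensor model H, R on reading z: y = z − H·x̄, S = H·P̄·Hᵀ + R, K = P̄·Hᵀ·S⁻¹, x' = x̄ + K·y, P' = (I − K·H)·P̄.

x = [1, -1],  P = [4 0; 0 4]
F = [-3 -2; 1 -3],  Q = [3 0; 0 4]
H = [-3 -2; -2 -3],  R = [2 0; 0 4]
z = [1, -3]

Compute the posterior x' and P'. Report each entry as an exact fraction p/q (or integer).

x̄ = F·x = [-1, 4]
P̄ = F·P·Fᵀ + Q = [55 12; 12 44]
y = z − H·x̄ = [6, 7]
S = H·P̄·Hᵀ + R = [817 750; 750 764]
K = P̄·Hᵀ·S⁻¹ = [-4362/7711 5617/15422; 253/701 -783/1402]
x' = x̄ + K·y = [-28447/15422, 3163/1402]
P' = (I − K·H)·P̄ = [9728/7711 -930/701; -930/701 1142/701]

x' = [-28447/15422, 3163/1402]
P' = [9728/7711 -930/701; -930/701 1142/701]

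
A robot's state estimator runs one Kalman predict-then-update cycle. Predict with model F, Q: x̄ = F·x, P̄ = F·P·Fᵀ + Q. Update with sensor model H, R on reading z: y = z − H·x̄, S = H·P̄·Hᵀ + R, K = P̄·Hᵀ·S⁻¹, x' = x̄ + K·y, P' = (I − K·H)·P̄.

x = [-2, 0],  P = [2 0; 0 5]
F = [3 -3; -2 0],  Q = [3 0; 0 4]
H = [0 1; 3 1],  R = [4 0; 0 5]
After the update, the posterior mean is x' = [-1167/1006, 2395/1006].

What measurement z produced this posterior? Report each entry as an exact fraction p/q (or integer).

z = [2, -1]

x̄ = F·x = [-6, 4]
P̄ = F·P·Fᵀ + Q = [66 -12; -12 12]
S = H·P̄·Hᵀ + R = [16 -24; -24 539]
K = P̄·Hᵀ·S⁻¹ = [-501/2012 168/503; 1473/2012 -6/503]
x' − x̄ = [4869/1006, -1629/1006] = K·y
y = (KᵀK)⁻¹·Kᵀ·(x' − x̄) = [-2, 13]
z = y + H·x̄ = [-2, 13] + [4, -14] = [2, -1]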